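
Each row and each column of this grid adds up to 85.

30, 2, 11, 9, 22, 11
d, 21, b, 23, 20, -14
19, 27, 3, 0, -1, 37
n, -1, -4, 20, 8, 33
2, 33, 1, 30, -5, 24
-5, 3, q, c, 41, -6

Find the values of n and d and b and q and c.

Column 4 has 9 + 23 + 0 + 20 + 30 = 82; the blank must be 85 − 82 = 3.
Row 4 has -1 − 4 + 20 + 8 + 33 = 56; the blank must be 85 − 56 = 29.
Column 1 has 30 + 19 + 29 + 2 − 5 = 75; the blank must be 85 − 75 = 10.
Row 2 has 10 + 21 + 23 + 20 − 14 = 60; the blank must be 85 − 60 = 25.
Row 6 has -5 + 3 + 3 + 41 − 6 = 36; the blank must be 85 − 36 = 49.

n = 29, d = 10, b = 25, q = 49, c = 3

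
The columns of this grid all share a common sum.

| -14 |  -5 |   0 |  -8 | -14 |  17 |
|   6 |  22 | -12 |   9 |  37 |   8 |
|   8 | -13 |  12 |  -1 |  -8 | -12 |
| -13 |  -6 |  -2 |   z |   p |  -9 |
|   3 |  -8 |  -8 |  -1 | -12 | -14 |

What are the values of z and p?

z = -9, p = -13

Column 1 sums to -10 and so does column 3; that's the common total.
In column 4 the known cells total -1, leaving -10 − (-1) = -9.
In column 5 the known cells total 3, leaving -10 − 3 = -13.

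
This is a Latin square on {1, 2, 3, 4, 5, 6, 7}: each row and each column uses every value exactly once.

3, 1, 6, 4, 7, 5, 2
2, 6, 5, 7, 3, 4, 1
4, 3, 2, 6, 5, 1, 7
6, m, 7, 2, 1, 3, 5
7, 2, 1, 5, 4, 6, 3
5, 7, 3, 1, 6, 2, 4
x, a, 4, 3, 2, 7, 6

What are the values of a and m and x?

Cell (4,2): row 4 already has {1, 2, 3, 5, 6, 7} → 4.
Cell (7,2): column 2 already has {1, 2, 3, 4, 6, 7} → 5.
Cell (7,1): row 7 already has {2, 3, 4, 5, 6, 7} → 1.

a = 5, m = 4, x = 1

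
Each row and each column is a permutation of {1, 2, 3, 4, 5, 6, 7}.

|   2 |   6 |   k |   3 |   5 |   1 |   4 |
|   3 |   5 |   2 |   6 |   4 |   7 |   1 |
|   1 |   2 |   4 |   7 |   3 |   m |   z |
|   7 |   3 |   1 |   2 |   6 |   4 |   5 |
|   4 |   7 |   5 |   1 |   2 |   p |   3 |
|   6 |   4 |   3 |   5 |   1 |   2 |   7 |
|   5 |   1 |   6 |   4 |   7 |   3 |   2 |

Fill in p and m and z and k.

At (row 5, col 6): row 5 already has {1, 2, 3, 4, 5, 7}, so the value is 6.
Cell (1,3): row 1 already has {1, 2, 3, 4, 5, 6} → 7.
For row 3, column 6: column 6 already has {1, 2, 3, 4, 6, 7}; that leaves 5.
For row 3, column 7: row 3 already has {1, 2, 3, 4, 5, 7}; that leaves 6.

p = 6, m = 5, z = 6, k = 7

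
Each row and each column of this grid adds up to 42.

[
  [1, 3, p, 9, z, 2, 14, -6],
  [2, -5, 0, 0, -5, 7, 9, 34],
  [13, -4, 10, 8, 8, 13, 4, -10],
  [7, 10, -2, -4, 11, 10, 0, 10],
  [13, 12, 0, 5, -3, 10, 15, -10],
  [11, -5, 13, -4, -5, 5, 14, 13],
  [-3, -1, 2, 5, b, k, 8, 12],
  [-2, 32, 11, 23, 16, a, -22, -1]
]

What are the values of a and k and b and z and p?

a = -15, k = 10, b = 9, z = 11, p = 8

Column 3 has 0 + 10 − 2 + 0 + 13 + 2 + 11 = 34; the blank must be 42 − 34 = 8.
Row 1 has 1 + 3 + 8 + 9 + 2 + 14 − 6 = 31; the blank must be 42 − 31 = 11.
Column 5 has 11 − 5 + 8 + 11 − 3 − 5 + 16 = 33; the blank must be 42 − 33 = 9.
Row 7 has -3 − 1 + 2 + 5 + 9 + 8 + 12 = 32; the blank must be 42 − 32 = 10.
Row 8 has -2 + 32 + 11 + 23 + 16 − 22 − 1 = 57; the blank must be 42 − 57 = -15.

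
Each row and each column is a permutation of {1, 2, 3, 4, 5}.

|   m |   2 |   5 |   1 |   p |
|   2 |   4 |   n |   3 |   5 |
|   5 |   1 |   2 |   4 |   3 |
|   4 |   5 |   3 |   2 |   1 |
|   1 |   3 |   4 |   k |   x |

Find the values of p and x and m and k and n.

For row 2, column 3: row 2 already has {2, 3, 4, 5}; that leaves 1.
For row 1, column 1: column 1 already has {1, 2, 4, 5}; that leaves 3.
At (row 1, col 5): row 1 already has {1, 2, 3, 5}, so the value is 4.
Cell (5,5): column 5 already has {1, 3, 4, 5} → 2.
At (row 5, col 4): row 5 already has {1, 2, 3, 4}, so the value is 5.

p = 4, x = 2, m = 3, k = 5, n = 1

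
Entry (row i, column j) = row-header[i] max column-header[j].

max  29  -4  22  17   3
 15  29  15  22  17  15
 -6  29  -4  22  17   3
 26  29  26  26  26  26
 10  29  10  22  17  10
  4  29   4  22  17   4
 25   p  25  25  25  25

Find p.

max(25, 29) = 29.

29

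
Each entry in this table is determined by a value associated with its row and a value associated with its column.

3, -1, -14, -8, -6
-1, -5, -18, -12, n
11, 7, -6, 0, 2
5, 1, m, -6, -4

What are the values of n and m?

n = -10, m = -12

The difference between any two rows is the same in every column — this is an addition table with the headers hidden.
Row 2 minus row 1 is -5 − (-1) = -4, so its entry in column 5 is -6 + (-4) = -10.
Row 4 minus row 1 is 1 − (-1) = 2, so its entry in column 3 is -14 + 2 = -12.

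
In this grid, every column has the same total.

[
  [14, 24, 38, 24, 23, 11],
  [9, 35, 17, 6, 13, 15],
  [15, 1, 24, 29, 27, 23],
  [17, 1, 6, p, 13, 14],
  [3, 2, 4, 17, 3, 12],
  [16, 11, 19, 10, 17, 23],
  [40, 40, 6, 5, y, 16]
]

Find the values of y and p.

y = 18, p = 23

The complete columns each total 114.
Column 5 is missing 114 − 96 = 18 (since 23 + 13 + 27 + 13 + 3 + 17 = 96).
Column 4 is missing 114 − 91 = 23 (since 24 + 6 + 29 + 17 + 10 + 5 = 91).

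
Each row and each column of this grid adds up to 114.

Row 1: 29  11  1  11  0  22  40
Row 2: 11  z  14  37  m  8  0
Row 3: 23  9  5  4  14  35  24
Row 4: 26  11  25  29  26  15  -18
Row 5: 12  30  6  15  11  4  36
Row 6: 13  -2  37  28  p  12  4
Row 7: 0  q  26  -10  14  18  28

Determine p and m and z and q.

p = 22, m = 27, z = 17, q = 38

The known cells in row 7 total 76, leaving 114 − 76 = 38 for the blank.
The known cells in column 2 total 97, leaving 114 − 97 = 17 for the blank.
The known cells in row 6 total 92, leaving 114 − 92 = 22 for the blank.
The known cells in row 2 total 87, leaving 114 − 87 = 27 for the blank.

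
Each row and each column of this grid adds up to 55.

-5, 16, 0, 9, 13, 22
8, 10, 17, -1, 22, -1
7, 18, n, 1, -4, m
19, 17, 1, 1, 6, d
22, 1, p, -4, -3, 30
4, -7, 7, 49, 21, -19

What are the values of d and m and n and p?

Row 5 has 22 + 1 − 4 − 3 + 30 = 46; the blank must be 55 − 46 = 9.
Row 4 has 19 + 17 + 1 + 1 + 6 = 44; the blank must be 55 − 44 = 11.
Column 6 has 22 − 1 + 11 + 30 − 19 = 43; the blank must be 55 − 43 = 12.
Row 3 has 7 + 18 + 1 − 4 + 12 = 34; the blank must be 55 − 34 = 21.

d = 11, m = 12, n = 21, p = 9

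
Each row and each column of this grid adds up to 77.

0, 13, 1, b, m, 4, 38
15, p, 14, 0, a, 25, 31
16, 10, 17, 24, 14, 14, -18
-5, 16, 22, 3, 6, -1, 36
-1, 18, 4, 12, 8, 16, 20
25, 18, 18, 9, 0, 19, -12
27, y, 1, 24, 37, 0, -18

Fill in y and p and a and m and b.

The known cells in row 7 total 71, leaving 77 − 71 = 6 for the blank.
The known cells in column 2 total 81, leaving 77 − 81 = -4 for the blank.
The known cells in column 4 total 72, leaving 77 − 72 = 5 for the blank.
The known cells in row 1 total 61, leaving 77 − 61 = 16 for the blank.
The known cells in row 2 total 81, leaving 77 − 81 = -4 for the blank.

y = 6, p = -4, a = -4, m = 16, b = 5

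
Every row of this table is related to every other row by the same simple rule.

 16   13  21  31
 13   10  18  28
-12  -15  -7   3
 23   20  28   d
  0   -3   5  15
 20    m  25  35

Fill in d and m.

The difference between any two rows is the same in every column — this is an addition table with the headers hidden.
Row 4 minus row 1 is 28 − 21 = 7, so its entry in column 4 is 31 + 7 = 38.
Row 6 minus row 1 is 25 − 21 = 4, so its entry in column 2 is 13 + 4 = 17.

d = 38, m = 17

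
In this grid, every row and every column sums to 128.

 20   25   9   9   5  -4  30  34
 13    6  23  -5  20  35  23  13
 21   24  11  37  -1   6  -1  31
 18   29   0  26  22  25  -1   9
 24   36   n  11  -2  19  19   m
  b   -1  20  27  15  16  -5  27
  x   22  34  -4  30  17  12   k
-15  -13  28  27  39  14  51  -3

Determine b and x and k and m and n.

b = 29, x = 18, k = -1, m = 18, n = 3

The known cells in column 3 total 125, leaving 128 − 125 = 3 for the blank.
The known cells in row 6 total 99, leaving 128 − 99 = 29 for the blank.
The known cells in column 1 total 110, leaving 128 − 110 = 18 for the blank.
The known cells in row 7 total 129, leaving 128 − 129 = -1 for the blank.
The known cells in row 5 total 110, leaving 128 − 110 = 18 for the blank.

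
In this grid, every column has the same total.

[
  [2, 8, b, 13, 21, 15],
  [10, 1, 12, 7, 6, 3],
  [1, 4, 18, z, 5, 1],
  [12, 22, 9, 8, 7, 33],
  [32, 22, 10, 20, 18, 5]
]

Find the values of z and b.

Columns 5 and 6 both add up to 57, so every column sums to 57.
Column 4: 13 + 7 + 8 + 20 = 48, so the missing entry is 57 − 48 = 9.
Column 3: 12 + 18 + 9 + 10 = 49, so the missing entry is 57 − 49 = 8.

z = 9, b = 8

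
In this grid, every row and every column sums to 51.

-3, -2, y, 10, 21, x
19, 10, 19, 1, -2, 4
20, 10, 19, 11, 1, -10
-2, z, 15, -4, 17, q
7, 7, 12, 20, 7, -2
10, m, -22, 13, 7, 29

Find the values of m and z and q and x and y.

Row 6 has 10 − 22 + 13 + 7 + 29 = 37; the blank must be 51 − 37 = 14.
Column 2 has -2 + 10 + 10 + 7 + 14 = 39; the blank must be 51 − 39 = 12.
Column 3 has 19 + 19 + 15 + 12 − 22 = 43; the blank must be 51 − 43 = 8.
Row 1 has -3 − 2 + 8 + 10 + 21 = 34; the blank must be 51 − 34 = 17.
Row 4 has -2 + 12 + 15 − 4 + 17 = 38; the blank must be 51 − 38 = 13.

m = 14, z = 12, q = 13, x = 17, y = 8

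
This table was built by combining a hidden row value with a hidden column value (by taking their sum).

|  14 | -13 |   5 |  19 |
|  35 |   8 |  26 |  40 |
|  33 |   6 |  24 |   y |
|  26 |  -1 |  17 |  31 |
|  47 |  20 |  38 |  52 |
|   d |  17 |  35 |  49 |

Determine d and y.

The difference between any two rows is the same in every column — this is an addition table with the headers hidden.
Row 6 minus row 1 is 35 − 5 = 30, so its entry in column 1 is 14 + 30 = 44.
Row 3 minus row 1 is 24 − 5 = 19, so its entry in column 4 is 19 + 19 = 38.

d = 44, y = 38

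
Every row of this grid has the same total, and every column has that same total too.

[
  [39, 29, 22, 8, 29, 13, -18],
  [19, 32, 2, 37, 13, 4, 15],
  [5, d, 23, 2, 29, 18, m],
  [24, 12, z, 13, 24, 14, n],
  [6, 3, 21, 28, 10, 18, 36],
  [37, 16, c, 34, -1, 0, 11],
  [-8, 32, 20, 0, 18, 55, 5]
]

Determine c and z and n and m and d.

c = 25, z = 9, n = 26, m = 47, d = -2

Rows 1 and 2 both sum to 122, so that's the common total.
Column 2 has 29 + 32 + 12 + 3 + 16 + 32 = 124; the blank must be 122 − 124 = -2.
Row 3 has 5 − 2 + 23 + 2 + 29 + 18 = 75; the blank must be 122 − 75 = 47.
Column 7 has -18 + 15 + 47 + 36 + 11 + 5 = 96; the blank must be 122 − 96 = 26.
Row 4 has 24 + 12 + 13 + 24 + 14 + 26 = 113; the blank must be 122 − 113 = 9.
Row 6 has 37 + 16 + 34 − 1 + 0 + 11 = 97; the blank must be 122 − 97 = 25.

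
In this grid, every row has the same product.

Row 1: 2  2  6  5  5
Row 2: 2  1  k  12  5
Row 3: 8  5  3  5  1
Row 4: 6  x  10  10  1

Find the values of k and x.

k = 5, x = 1

Rows 1 and 3 each multiply to 600, so every row has product 600.
Row 2: 2×1×12×5 = 120, so the missing entry is 600 ÷ 120 = 5.
Row 4: 6×10×10×1 = 600, so the missing entry is 600 ÷ 600 = 1.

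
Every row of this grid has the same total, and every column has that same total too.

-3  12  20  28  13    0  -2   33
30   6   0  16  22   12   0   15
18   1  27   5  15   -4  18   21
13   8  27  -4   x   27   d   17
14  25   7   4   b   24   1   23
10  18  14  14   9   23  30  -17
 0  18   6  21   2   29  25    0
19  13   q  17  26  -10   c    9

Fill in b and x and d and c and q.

Rows 1 and 2 both sum to 101, so that's the common total.
Row 5 has 14 + 25 + 7 + 4 + 24 + 1 + 23 = 98; the blank must be 101 − 98 = 3.
Column 5 has 13 + 22 + 15 + 3 + 9 + 2 + 26 = 90; the blank must be 101 − 90 = 11.
Column 3 has 20 + 0 + 27 + 27 + 7 + 14 + 6 = 101; the blank must be 101 − 101 = 0.
Row 8 has 19 + 13 + 0 + 17 + 26 − 10 + 9 = 74; the blank must be 101 − 74 = 27.
Row 4 has 13 + 8 + 27 − 4 + 11 + 27 + 17 = 99; the blank must be 101 − 99 = 2.

b = 3, x = 11, d = 2, c = 27, q = 0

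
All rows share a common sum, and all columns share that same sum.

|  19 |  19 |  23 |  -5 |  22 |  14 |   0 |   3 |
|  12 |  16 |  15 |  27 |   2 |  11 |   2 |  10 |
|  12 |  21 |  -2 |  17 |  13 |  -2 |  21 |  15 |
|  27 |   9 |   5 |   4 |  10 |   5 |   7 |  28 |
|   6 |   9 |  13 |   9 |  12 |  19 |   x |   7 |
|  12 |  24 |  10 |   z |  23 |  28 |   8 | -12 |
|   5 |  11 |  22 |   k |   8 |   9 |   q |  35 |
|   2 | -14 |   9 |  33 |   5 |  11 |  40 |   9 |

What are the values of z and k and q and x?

Rows 1 and 2 both sum to 95, so that's the common total.
Row 6: 12 + 24 + 10 + 23 + 28 + 8 − 12 = 93, so its missing entry is 95 − 93 = 2.
Column 4: -5 + 27 + 17 + 4 + 9 + 2 + 33 = 87, so its missing entry is 95 − 87 = 8.
Row 7: 5 + 11 + 22 + 8 + 8 + 9 + 35 = 98, so its missing entry is 95 − 98 = -3.
Row 5: 6 + 9 + 13 + 9 + 12 + 19 + 7 = 75, so its missing entry is 95 − 75 = 20.

z = 2, k = 8, q = -3, x = 20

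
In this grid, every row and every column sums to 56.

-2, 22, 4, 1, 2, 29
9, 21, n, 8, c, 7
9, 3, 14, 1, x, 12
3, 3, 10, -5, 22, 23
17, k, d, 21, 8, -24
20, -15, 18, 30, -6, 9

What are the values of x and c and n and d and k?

The known cells in row 3 total 39, leaving 56 − 39 = 17 for the blank.
The known cells in column 5 total 43, leaving 56 − 43 = 13 for the blank.
The known cells in row 2 total 58, leaving 56 − 58 = -2 for the blank.
The known cells in column 3 total 44, leaving 56 − 44 = 12 for the blank.
The known cells in row 5 total 34, leaving 56 − 34 = 22 for the blank.

x = 17, c = 13, n = -2, d = 12, k = 22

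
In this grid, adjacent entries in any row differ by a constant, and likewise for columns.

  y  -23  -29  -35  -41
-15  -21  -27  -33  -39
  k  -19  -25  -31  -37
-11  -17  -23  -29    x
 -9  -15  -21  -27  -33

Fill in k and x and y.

Along each row the entries change by -6 per step; down each column they change by 2.
Row 3: from -19 at column 2, stepping by -6 to column 1 gives -13.
Row 4: from -11 at column 1, stepping by -6 to column 5 gives -35.
Row 1: from -23 at column 2, stepping by -6 to column 1 gives -17.

k = -13, x = -35, y = -17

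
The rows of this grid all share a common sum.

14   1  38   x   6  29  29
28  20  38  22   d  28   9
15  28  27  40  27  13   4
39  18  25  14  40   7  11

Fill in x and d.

x = 37, d = 9

Rows 3 and 4 both add up to 154, so every row sums to 154.
Row 1: 14 + 1 + 38 + 6 + 29 + 29 = 117, so the missing entry is 154 − 117 = 37.
Row 2: 28 + 20 + 38 + 22 + 28 + 9 = 145, so the missing entry is 154 − 145 = 9.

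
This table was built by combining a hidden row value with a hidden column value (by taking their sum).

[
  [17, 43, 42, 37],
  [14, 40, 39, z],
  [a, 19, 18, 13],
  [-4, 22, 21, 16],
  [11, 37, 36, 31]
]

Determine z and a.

z = 34, a = -7

The difference between any two rows is the same in every column — this is an addition table with the headers hidden.
Row 2 minus row 1 is 40 − 43 = -3, so its entry in column 4 is 37 + (-3) = 34.
Row 3 minus row 1 is 19 − 43 = -24, so its entry in column 1 is 17 + (-24) = -7.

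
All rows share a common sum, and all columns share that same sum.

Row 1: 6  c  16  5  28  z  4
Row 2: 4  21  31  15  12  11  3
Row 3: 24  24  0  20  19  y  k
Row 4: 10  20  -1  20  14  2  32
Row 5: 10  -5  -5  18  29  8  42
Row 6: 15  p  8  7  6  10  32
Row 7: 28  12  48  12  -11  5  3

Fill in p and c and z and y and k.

p = 19, c = 6, z = 32, y = 29, k = -19

Rows 2 and 4 both sum to 97, so that's the common total.
Row 6 has 15 + 8 + 7 + 6 + 10 + 32 = 78; the blank must be 97 − 78 = 19.
Column 2 has 21 + 24 + 20 − 5 + 19 + 12 = 91; the blank must be 97 − 91 = 6.
Column 7 has 4 + 3 + 32 + 42 + 32 + 3 = 116; the blank must be 97 − 116 = -19.
Row 1 has 6 + 6 + 16 + 5 + 28 + 4 = 65; the blank must be 97 − 65 = 32.
Row 3 has 24 + 24 + 0 + 20 + 19 − 19 = 68; the blank must be 97 − 68 = 29.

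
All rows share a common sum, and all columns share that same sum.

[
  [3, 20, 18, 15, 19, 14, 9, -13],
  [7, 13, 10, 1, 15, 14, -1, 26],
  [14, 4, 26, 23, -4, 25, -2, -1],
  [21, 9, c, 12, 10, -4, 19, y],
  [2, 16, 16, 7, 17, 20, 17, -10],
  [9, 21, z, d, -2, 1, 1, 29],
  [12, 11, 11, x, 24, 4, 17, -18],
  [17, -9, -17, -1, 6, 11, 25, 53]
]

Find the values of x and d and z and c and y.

Rows 1 and 2 both sum to 85, so that's the common total.
The known cells in column 8 total 66, leaving 85 − 66 = 19 for the blank.
The known cells in row 4 total 86, leaving 85 − 86 = -1 for the blank.
The known cells in row 7 total 61, leaving 85 − 61 = 24 for the blank.
The known cells in column 4 total 81, leaving 85 − 81 = 4 for the blank.
The known cells in row 6 total 63, leaving 85 − 63 = 22 for the blank.

x = 24, d = 4, z = 22, c = -1, y = 19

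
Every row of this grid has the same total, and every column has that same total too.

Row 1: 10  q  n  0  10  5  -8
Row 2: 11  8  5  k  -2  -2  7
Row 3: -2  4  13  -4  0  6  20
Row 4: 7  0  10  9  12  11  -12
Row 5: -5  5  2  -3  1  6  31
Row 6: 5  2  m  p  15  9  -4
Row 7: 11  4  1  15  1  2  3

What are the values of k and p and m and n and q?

Rows 3 and 4 both sum to 37, so that's the common total.
The known cells in column 2 total 23, leaving 37 − 23 = 14 for the blank.
The known cells in row 1 total 31, leaving 37 − 31 = 6 for the blank.
The known cells in row 2 total 27, leaving 37 − 27 = 10 for the blank.
The known cells in column 4 total 27, leaving 37 − 27 = 10 for the blank.
The known cells in row 6 total 37, leaving 37 − 37 = 0 for the blank.

k = 10, p = 10, m = 0, n = 6, q = 14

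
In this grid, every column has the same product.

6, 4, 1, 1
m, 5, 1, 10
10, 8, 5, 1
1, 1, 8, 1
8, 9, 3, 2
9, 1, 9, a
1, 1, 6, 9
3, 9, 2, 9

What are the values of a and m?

a = 8, m = 1

Columns 2 and 3 each multiply to 12960, so every column has product 12960.
Column 4: 1×10×1×1×2×9×9 = 1620, so the missing entry is 12960 ÷ 1620 = 8.
Column 1: 6×10×1×8×9×1×3 = 12960, so the missing entry is 12960 ÷ 12960 = 1.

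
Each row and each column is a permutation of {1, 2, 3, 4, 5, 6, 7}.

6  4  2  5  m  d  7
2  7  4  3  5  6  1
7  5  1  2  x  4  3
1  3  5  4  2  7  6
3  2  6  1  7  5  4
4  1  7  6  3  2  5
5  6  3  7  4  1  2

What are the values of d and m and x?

For row 3, column 5: row 3 already has {1, 2, 3, 4, 5, 7}; that leaves 6.
Cell (1,5): column 5 already has {2, 3, 4, 5, 6, 7} → 1.
Cell (1,6): row 1 already has {1, 2, 4, 5, 6, 7} → 3.

d = 3, m = 1, x = 6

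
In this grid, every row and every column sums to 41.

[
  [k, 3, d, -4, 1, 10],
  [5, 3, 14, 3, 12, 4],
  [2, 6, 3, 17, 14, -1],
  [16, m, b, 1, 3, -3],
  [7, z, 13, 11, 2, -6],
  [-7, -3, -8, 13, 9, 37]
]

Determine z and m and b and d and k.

z = 14, m = 18, b = 6, d = 13, k = 18

Column 1 has 5 + 2 + 16 + 7 − 7 = 23; the blank must be 41 − 23 = 18.
Row 1 has 18 + 3 − 4 + 1 + 10 = 28; the blank must be 41 − 28 = 13.
Column 3 has 13 + 14 + 3 + 13 − 8 = 35; the blank must be 41 − 35 = 6.
Row 4 has 16 + 6 + 1 + 3 − 3 = 23; the blank must be 41 − 23 = 18.
Row 5 has 7 + 13 + 11 + 2 − 6 = 27; the blank must be 41 − 27 = 14.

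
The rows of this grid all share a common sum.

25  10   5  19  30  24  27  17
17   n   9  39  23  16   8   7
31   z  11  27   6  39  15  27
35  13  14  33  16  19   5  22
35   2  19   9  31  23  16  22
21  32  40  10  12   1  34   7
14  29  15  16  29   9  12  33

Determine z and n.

The complete rows each total 157.
Row 3 is missing 157 − 156 = 1 (since 31 + 11 + 27 + 6 + 39 + 15 + 27 = 156).
Row 2 is missing 157 − 119 = 38 (since 17 + 9 + 39 + 23 + 16 + 8 + 7 = 119).

z = 1, n = 38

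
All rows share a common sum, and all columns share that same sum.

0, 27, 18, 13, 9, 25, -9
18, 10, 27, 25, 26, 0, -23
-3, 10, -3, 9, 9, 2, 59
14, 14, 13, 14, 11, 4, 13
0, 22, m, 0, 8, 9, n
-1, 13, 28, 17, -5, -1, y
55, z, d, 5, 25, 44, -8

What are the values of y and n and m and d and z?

Rows 1 and 2 both sum to 83, so that's the common total.
Column 2: 27 + 10 + 10 + 14 + 22 + 13 = 96, so its missing entry is 83 − 96 = -13.
Row 7: 55 − 13 + 5 + 25 + 44 − 8 = 108, so its missing entry is 83 − 108 = -25.
Column 3: 18 + 27 − 3 + 13 + 28 − 25 = 58, so its missing entry is 83 − 58 = 25.
Row 5: 0 + 22 + 25 + 0 + 8 + 9 = 64, so its missing entry is 83 − 64 = 19.
Row 6: -1 + 13 + 28 + 17 − 5 − 1 = 51, so its missing entry is 83 − 51 = 32.

y = 32, n = 19, m = 25, d = -25, z = -13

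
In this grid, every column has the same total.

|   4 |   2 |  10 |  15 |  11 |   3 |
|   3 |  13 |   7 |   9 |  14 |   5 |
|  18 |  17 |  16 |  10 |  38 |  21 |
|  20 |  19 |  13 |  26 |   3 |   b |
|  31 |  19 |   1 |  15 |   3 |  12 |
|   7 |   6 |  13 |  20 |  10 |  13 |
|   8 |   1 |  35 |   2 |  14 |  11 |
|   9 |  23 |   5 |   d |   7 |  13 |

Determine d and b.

Columns 1 and 5 both add up to 100, so every column sums to 100.
Column 4: 15 + 9 + 10 + 26 + 15 + 20 + 2 = 97, so the missing entry is 100 − 97 = 3.
Column 6: 3 + 5 + 21 + 12 + 13 + 11 + 13 = 78, so the missing entry is 100 − 78 = 22.

d = 3, b = 22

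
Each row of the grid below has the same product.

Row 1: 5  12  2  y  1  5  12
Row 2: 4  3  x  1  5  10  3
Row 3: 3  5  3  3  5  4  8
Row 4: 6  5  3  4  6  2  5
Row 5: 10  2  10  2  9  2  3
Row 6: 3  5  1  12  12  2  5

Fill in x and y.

x = 12, y = 3

Rows 3 and 4 each multiply to 21600, so every row has product 21600.
Row 2: 4×3×1×5×10×3 = 1800, so the missing entry is 21600 ÷ 1800 = 12.
Row 1: 5×12×2×1×5×12 = 7200, so the missing entry is 21600 ÷ 7200 = 3.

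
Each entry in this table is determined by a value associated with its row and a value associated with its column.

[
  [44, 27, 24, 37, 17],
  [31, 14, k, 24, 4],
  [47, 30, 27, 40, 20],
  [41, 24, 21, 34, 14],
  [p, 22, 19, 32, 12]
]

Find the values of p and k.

p = 39, k = 11

The difference between any two rows is the same in every column — this is an addition table with the headers hidden.
Row 5 minus row 1 is 22 − 27 = -5, so its entry in column 1 is 44 + (-5) = 39.
Row 2 minus row 1 is 14 − 27 = -13, so its entry in column 3 is 24 + (-13) = 11.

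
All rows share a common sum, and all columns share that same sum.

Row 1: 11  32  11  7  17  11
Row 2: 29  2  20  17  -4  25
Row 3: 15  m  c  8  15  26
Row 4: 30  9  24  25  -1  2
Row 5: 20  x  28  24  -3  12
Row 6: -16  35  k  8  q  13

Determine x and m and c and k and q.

x = 8, m = 3, c = 22, k = -16, q = 65

Rows 1 and 2 both sum to 89, so that's the common total.
The known cells in column 5 total 24, leaving 89 − 24 = 65 for the blank.
The known cells in row 5 total 81, leaving 89 − 81 = 8 for the blank.
The known cells in column 2 total 86, leaving 89 − 86 = 3 for the blank.
The known cells in row 3 total 67, leaving 89 − 67 = 22 for the blank.
The known cells in row 6 total 105, leaving 89 − 105 = -16 for the blank.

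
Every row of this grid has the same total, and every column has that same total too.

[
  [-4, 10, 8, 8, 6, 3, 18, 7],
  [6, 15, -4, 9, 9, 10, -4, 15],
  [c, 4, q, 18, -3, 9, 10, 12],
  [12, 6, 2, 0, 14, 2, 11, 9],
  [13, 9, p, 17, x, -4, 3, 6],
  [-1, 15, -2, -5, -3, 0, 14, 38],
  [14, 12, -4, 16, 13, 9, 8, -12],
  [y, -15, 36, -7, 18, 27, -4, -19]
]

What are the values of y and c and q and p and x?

y = 20, c = -4, q = 10, p = 10, x = 2

Rows 1 and 2 both sum to 56, so that's the common total.
Column 5 has 6 + 9 − 3 + 14 − 3 + 13 + 18 = 54; the blank must be 56 − 54 = 2.
Row 8 has -15 + 36 − 7 + 18 + 27 − 4 − 19 = 36; the blank must be 56 − 36 = 20.
Column 1 has -4 + 6 + 12 + 13 − 1 + 14 + 20 = 60; the blank must be 56 − 60 = -4.
Row 5 has 13 + 9 + 17 + 2 − 4 + 3 + 6 = 46; the blank must be 56 − 46 = 10.
Row 3 has -4 + 4 + 18 − 3 + 9 + 10 + 12 = 46; the blank must be 56 − 46 = 10.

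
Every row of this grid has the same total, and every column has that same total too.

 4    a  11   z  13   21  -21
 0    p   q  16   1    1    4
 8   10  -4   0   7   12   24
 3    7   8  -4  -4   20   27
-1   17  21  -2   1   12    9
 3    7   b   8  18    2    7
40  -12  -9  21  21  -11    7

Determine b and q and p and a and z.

Rows 3 and 4 both sum to 57, so that's the common total.
Column 4: 16 + 0 − 4 − 2 + 8 + 21 = 39, so its missing entry is 57 − 39 = 18.
Row 1: 4 + 11 + 18 + 13 + 21 − 21 = 46, so its missing entry is 57 − 46 = 11.
Column 2: 11 + 10 + 7 + 17 + 7 − 12 = 40, so its missing entry is 57 − 40 = 17.
Row 2: 0 + 17 + 16 + 1 + 1 + 4 = 39, so its missing entry is 57 − 39 = 18.
Row 6: 3 + 7 + 8 + 18 + 2 + 7 = 45, so its missing entry is 57 − 45 = 12.

b = 12, q = 18, p = 17, a = 11, z = 18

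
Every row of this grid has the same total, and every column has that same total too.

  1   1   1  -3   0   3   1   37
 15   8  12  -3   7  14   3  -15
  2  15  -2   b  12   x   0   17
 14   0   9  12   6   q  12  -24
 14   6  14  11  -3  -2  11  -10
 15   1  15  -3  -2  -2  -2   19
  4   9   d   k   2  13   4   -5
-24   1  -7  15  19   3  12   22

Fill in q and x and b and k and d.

Rows 1 and 2 both sum to 41, so that's the common total.
Column 3 has 1 + 12 − 2 + 9 + 14 + 15 − 7 = 42; the blank must be 41 − 42 = -1.
Row 7 has 4 + 9 − 1 + 2 + 13 + 4 − 5 = 26; the blank must be 41 − 26 = 15.
Column 4 has -3 − 3 + 12 + 11 − 3 + 15 + 15 = 44; the blank must be 41 − 44 = -3.
Row 3 has 2 + 15 − 2 − 3 + 12 + 0 + 17 = 41; the blank must be 41 − 41 = 0.
Row 4 has 14 + 0 + 9 + 12 + 6 + 12 − 24 = 29; the blank must be 41 − 29 = 12.

q = 12, x = 0, b = -3, k = 15, d = -1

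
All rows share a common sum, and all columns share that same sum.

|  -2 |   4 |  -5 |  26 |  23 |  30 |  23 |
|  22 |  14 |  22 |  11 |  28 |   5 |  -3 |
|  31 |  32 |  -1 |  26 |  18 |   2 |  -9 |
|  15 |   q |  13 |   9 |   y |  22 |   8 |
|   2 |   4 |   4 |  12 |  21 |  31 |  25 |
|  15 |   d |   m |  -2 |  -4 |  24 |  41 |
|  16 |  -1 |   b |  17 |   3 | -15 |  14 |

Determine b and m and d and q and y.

Rows 1 and 2 both sum to 99, so that's the common total.
The known cells in row 7 total 34, leaving 99 − 34 = 65 for the blank.
The known cells in column 5 total 89, leaving 99 − 89 = 10 for the blank.
The known cells in row 4 total 77, leaving 99 − 77 = 22 for the blank.
The known cells in column 2 total 75, leaving 99 − 75 = 24 for the blank.
The known cells in row 6 total 98, leaving 99 − 98 = 1 for the blank.

b = 65, m = 1, d = 24, q = 22, y = 10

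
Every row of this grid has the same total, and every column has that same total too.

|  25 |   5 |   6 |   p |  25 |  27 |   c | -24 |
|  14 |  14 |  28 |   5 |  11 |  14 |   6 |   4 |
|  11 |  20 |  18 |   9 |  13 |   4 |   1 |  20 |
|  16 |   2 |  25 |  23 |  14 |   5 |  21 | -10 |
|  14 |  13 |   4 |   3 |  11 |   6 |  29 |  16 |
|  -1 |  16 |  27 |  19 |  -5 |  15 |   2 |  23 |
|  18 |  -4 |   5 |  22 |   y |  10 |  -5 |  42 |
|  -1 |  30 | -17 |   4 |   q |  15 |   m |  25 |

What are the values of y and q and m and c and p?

y = 8, q = 19, m = 21, c = 21, p = 11

Rows 2 and 3 both sum to 96, so that's the common total.
Column 4 has 5 + 9 + 23 + 3 + 19 + 22 + 4 = 85; the blank must be 96 − 85 = 11.
Row 7 has 18 − 4 + 5 + 22 + 10 − 5 + 42 = 88; the blank must be 96 − 88 = 8.
Column 5 has 25 + 11 + 13 + 14 + 11 − 5 + 8 = 77; the blank must be 96 − 77 = 19.
Row 1 has 25 + 5 + 6 + 11 + 25 + 27 − 24 = 75; the blank must be 96 − 75 = 21.
Row 8 has -1 + 30 − 17 + 4 + 19 + 15 + 25 = 75; the blank must be 96 − 75 = 21.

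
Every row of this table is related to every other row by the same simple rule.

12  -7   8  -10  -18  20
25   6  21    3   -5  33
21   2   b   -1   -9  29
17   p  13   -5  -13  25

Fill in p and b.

The difference between any two rows is the same in every column — this is an addition table with the headers hidden.
Row 4 minus row 1 is 17 − 12 = 5, so its entry in column 2 is -7 + 5 = -2.
Row 3 minus row 1 is 21 − 12 = 9, so its entry in column 3 is 8 + 9 = 17.

p = -2, b = 17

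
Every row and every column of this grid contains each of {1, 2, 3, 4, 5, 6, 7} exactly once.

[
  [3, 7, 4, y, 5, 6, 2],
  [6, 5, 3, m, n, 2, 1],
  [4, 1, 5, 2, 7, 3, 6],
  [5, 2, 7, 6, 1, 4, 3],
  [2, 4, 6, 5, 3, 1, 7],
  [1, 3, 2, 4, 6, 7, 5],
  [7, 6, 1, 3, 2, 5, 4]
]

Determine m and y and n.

Cell (1,4): row 1 already has {2, 3, 4, 5, 6, 7} → 1.
At (row 2, col 4): column 4 already has {1, 2, 3, 4, 5, 6}, so the value is 7.
At (row 2, col 5): row 2 already has {1, 2, 3, 5, 6, 7}, so the value is 4.

m = 7, y = 1, n = 4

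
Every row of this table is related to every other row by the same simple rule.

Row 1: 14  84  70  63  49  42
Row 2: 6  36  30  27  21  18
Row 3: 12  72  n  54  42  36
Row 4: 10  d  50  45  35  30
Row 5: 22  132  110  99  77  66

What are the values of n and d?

n = 60, d = 60

Each row is a constant multiple of every other row — this is a multiplication table with the headers hidden.
Row 3 is 36/42 = 6/7 times row 1, so its entry in column 3 is 70 × 6/7 = 60.
Row 4 is 30/42 = 5/7 times row 1, so its entry in column 2 is 84 × 5/7 = 60.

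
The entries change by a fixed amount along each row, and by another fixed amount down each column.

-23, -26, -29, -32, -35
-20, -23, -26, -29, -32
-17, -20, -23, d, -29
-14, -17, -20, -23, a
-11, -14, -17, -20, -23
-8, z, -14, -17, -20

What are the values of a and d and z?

a = -26, d = -26, z = -11

Along each row the entries change by -3 per step; down each column they change by 3.
Row 4: from -14 at column 1, stepping by -3 to column 5 gives -26.
Row 3: from -17 at column 1, stepping by -3 to column 4 gives -26.
Row 6: from -8 at column 1, stepping by -3 to column 2 gives -11.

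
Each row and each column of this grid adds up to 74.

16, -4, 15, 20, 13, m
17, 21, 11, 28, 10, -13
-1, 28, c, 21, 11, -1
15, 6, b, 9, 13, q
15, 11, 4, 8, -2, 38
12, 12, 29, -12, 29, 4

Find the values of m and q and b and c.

Row 1 has 16 − 4 + 15 + 20 + 13 = 60; the blank must be 74 − 60 = 14.
Column 6 has 14 − 13 − 1 + 38 + 4 = 42; the blank must be 74 − 42 = 32.
Row 4 has 15 + 6 + 9 + 13 + 32 = 75; the blank must be 74 − 75 = -1.
Row 3 has -1 + 28 + 21 + 11 − 1 = 58; the blank must be 74 − 58 = 16.

m = 14, q = 32, b = -1, c = 16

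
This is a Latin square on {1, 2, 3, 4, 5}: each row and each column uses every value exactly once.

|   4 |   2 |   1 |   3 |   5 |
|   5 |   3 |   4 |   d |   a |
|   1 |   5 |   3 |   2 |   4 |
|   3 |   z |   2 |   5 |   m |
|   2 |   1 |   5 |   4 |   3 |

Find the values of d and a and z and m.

Cell (4,2): column 2 already has {1, 2, 3, 5} → 4.
Cell (2,4): column 4 already has {2, 3, 4, 5} → 1.
At (row 4, col 5): row 4 already has {2, 3, 4, 5}, so the value is 1.
Cell (2,5): row 2 already has {1, 3, 4, 5} → 2.

d = 1, a = 2, z = 4, m = 1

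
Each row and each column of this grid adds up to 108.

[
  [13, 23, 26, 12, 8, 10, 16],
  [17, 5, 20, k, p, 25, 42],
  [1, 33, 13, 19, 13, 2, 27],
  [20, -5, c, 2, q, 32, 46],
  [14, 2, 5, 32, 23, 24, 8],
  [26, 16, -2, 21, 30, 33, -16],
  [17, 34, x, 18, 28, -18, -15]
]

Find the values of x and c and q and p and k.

Row 7: 17 + 34 + 18 + 28 − 18 − 15 = 64, so its missing entry is 108 − 64 = 44.
Column 3: 26 + 20 + 13 + 5 − 2 + 44 = 106, so its missing entry is 108 − 106 = 2.
Row 4: 20 − 5 + 2 + 2 + 32 + 46 = 97, so its missing entry is 108 − 97 = 11.
Column 5: 8 + 13 + 11 + 23 + 30 + 28 = 113, so its missing entry is 108 − 113 = -5.
Row 2: 17 + 5 + 20 − 5 + 25 + 42 = 104, so its missing entry is 108 − 104 = 4.

x = 44, c = 2, q = 11, p = -5, k = 4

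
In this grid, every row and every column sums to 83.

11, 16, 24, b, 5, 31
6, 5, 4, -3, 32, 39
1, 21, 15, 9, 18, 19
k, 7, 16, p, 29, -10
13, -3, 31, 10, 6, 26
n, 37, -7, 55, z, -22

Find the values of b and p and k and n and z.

The known cells in column 5 total 90, leaving 83 − 90 = -7 for the blank.
The known cells in row 1 total 87, leaving 83 − 87 = -4 for the blank.
The known cells in column 4 total 67, leaving 83 − 67 = 16 for the blank.
The known cells in row 4 total 58, leaving 83 − 58 = 25 for the blank.
The known cells in row 6 total 56, leaving 83 − 56 = 27 for the blank.

b = -4, p = 16, k = 25, n = 27, z = -7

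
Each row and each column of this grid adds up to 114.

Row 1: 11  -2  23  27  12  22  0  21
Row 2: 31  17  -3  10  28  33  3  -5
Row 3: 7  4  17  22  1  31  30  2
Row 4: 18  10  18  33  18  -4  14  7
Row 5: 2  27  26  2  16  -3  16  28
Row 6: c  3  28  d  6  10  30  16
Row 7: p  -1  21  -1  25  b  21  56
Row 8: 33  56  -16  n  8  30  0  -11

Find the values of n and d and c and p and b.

Column 6: 22 + 33 + 31 − 4 − 3 + 10 + 30 = 119, so its missing entry is 114 − 119 = -5.
Row 8: 33 + 56 − 16 + 8 + 30 + 0 − 11 = 100, so its missing entry is 114 − 100 = 14.
Row 7: -1 + 21 − 1 + 25 − 5 + 21 + 56 = 116, so its missing entry is 114 − 116 = -2.
Column 1: 11 + 31 + 7 + 18 + 2 − 2 + 33 = 100, so its missing entry is 114 − 100 = 14.
Row 6: 14 + 3 + 28 + 6 + 10 + 30 + 16 = 107, so its missing entry is 114 − 107 = 7.

n = 14, d = 7, c = 14, p = -2, b = -5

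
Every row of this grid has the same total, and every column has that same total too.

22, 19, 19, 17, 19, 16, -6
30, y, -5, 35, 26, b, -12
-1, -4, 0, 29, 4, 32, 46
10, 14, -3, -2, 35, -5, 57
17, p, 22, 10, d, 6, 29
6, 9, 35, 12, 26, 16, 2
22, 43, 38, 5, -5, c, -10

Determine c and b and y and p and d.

Rows 1 and 3 both sum to 106, so that's the common total.
Column 5: 19 + 26 + 4 + 35 + 26 − 5 = 105, so its missing entry is 106 − 105 = 1.
Row 7: 22 + 43 + 38 + 5 − 5 − 10 = 93, so its missing entry is 106 − 93 = 13.
Column 6: 16 + 32 − 5 + 6 + 16 + 13 = 78, so its missing entry is 106 − 78 = 28.
Row 2: 30 − 5 + 35 + 26 + 28 − 12 = 102, so its missing entry is 106 − 102 = 4.
Row 5: 17 + 22 + 10 + 1 + 6 + 29 = 85, so its missing entry is 106 − 85 = 21.

c = 13, b = 28, y = 4, p = 21, d = 1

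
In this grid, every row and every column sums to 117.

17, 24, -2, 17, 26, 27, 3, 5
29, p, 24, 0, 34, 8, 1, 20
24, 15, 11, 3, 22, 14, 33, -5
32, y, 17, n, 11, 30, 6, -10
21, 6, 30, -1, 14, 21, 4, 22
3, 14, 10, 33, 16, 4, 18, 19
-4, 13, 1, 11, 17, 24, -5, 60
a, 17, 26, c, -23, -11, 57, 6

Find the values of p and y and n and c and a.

The known cells in row 2 total 116, leaving 117 − 116 = 1 for the blank.
The known cells in column 2 total 90, leaving 117 − 90 = 27 for the blank.
The known cells in column 1 total 122, leaving 117 − 122 = -5 for the blank.
The known cells in row 8 total 67, leaving 117 − 67 = 50 for the blank.
The known cells in row 4 total 113, leaving 117 − 113 = 4 for the blank.

p = 1, y = 27, n = 4, c = 50, a = -5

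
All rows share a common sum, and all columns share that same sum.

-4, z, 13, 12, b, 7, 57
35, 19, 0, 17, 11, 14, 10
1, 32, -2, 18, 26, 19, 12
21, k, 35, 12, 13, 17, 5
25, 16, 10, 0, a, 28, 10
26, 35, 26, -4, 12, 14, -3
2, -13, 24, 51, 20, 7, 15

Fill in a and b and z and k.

a = 17, b = 7, z = 14, k = 3

Rows 2 and 3 both sum to 106, so that's the common total.
Row 5 has 25 + 16 + 10 + 0 + 28 + 10 = 89; the blank must be 106 − 89 = 17.
Column 5 has 11 + 26 + 13 + 17 + 12 + 20 = 99; the blank must be 106 − 99 = 7.
Row 4 has 21 + 35 + 12 + 13 + 17 + 5 = 103; the blank must be 106 − 103 = 3.
Row 1 has -4 + 13 + 12 + 7 + 7 + 57 = 92; the blank must be 106 − 92 = 14.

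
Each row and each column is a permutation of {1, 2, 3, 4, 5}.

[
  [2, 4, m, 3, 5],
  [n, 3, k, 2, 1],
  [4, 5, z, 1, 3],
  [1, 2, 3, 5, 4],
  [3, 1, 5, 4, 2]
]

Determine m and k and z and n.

Cell (2,1): column 1 already has {1, 2, 3, 4} → 5.
At (row 1, col 3): row 1 already has {2, 3, 4, 5}, so the value is 1.
Cell (2,3): row 2 already has {1, 2, 3, 5} → 4.
Cell (3,3): row 3 already has {1, 3, 4, 5} → 2.

m = 1, k = 4, z = 2, n = 5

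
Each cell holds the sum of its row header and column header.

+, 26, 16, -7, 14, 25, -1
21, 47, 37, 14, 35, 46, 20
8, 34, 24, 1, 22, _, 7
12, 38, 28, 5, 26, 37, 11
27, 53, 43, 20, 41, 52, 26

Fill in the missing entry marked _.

8 + 25 = 33.

33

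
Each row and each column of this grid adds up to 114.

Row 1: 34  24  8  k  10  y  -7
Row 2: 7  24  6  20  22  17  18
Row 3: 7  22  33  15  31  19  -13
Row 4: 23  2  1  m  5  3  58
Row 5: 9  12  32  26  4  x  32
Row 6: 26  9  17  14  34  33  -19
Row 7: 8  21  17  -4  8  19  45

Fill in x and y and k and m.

The known cells in row 5 total 115, leaving 114 − 115 = -1 for the blank.
The known cells in row 4 total 92, leaving 114 − 92 = 22 for the blank.
The known cells in column 4 total 93, leaving 114 − 93 = 21 for the blank.
The known cells in row 1 total 90, leaving 114 − 90 = 24 for the blank.

x = -1, y = 24, k = 21, m = 22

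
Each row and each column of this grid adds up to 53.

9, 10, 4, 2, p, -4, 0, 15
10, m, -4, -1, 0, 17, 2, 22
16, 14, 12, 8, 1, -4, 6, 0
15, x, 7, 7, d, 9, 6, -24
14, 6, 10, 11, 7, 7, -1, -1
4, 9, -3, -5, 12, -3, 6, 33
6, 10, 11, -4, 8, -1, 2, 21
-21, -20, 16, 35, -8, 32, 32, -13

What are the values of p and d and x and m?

Row 2 has 10 − 4 − 1 + 0 + 17 + 2 + 22 = 46; the blank must be 53 − 46 = 7.
Column 2 has 10 + 7 + 14 + 6 + 9 + 10 − 20 = 36; the blank must be 53 − 36 = 17.
Row 1 has 9 + 10 + 4 + 2 − 4 + 0 + 15 = 36; the blank must be 53 − 36 = 17.
Row 4 has 15 + 17 + 7 + 7 + 9 + 6 − 24 = 37; the blank must be 53 − 37 = 16.

p = 17, d = 16, x = 17, m = 7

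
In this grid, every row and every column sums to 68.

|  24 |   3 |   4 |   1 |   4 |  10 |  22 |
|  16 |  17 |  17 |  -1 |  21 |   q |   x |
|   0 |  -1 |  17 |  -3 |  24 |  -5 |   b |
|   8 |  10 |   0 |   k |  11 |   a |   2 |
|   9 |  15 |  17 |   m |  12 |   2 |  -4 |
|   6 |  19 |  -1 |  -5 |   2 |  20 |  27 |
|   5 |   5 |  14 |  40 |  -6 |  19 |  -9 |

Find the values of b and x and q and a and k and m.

b = 36, x = -6, q = 4, a = 18, k = 19, m = 17

Row 5 has 9 + 15 + 17 + 12 + 2 − 4 = 51; the blank must be 68 − 51 = 17.
Column 4 has 1 − 1 − 3 + 17 − 5 + 40 = 49; the blank must be 68 − 49 = 19.
Row 3 has 0 − 1 + 17 − 3 + 24 − 5 = 32; the blank must be 68 − 32 = 36.
Column 7 has 22 + 36 + 2 − 4 + 27 − 9 = 74; the blank must be 68 − 74 = -6.
Row 2 has 16 + 17 + 17 − 1 + 21 − 6 = 64; the blank must be 68 − 64 = 4.
Row 4 has 8 + 10 + 0 + 19 + 11 + 2 = 50; the blank must be 68 − 50 = 18.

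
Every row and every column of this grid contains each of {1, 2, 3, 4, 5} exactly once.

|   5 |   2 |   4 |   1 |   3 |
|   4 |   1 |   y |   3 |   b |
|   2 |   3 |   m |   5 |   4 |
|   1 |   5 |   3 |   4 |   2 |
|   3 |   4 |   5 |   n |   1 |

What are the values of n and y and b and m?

n = 2, y = 2, b = 5, m = 1

Cell (5,4): row 5 already has {1, 3, 4, 5} → 2.
For row 2, column 5: column 5 already has {1, 2, 3, 4}; that leaves 5.
At (row 2, col 3): row 2 already has {1, 3, 4, 5}, so the value is 2.
Cell (3,3): row 3 already has {2, 3, 4, 5} → 1.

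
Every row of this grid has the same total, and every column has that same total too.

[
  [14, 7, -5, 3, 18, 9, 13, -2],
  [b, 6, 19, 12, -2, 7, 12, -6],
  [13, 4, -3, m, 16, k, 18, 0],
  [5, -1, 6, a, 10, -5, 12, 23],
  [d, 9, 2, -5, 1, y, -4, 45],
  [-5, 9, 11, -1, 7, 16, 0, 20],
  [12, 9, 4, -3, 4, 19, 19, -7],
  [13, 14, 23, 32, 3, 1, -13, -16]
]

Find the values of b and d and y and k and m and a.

b = 9, d = -4, y = 13, k = -3, m = 12, a = 7

Rows 1 and 6 both sum to 57, so that's the common total.
Row 4 has 5 − 1 + 6 + 10 − 5 + 12 + 23 = 50; the blank must be 57 − 50 = 7.
Column 4 has 3 + 12 + 7 − 5 − 1 − 3 + 32 = 45; the blank must be 57 − 45 = 12.
Row 2 has 6 + 19 + 12 − 2 + 7 + 12 − 6 = 48; the blank must be 57 − 48 = 9.
Column 1 has 14 + 9 + 13 + 5 − 5 + 12 + 13 = 61; the blank must be 57 − 61 = -4.
Row 5 has -4 + 9 + 2 − 5 + 1 − 4 + 45 = 44; the blank must be 57 − 44 = 13.
Row 3 has 13 + 4 − 3 + 12 + 16 + 18 + 0 = 60; the blank must be 57 − 60 = -3.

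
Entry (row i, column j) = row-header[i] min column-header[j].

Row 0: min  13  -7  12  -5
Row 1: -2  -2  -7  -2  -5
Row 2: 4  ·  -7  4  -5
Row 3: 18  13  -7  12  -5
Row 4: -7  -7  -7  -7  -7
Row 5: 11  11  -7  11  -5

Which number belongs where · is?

4

min(4, 13) = 4.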